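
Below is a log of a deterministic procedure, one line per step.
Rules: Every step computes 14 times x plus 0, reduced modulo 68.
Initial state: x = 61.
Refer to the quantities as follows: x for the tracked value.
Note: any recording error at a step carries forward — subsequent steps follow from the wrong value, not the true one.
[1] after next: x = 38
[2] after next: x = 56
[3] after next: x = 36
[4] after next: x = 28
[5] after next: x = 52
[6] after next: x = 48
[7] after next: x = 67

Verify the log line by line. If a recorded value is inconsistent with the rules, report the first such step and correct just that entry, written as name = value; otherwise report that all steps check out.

step 7, x = 60

Recomputing the run from the initial state:
step 1: x = 38
step 2: x = 56
step 3: x = 36
step 4: x = 28
step 5: x = 52
step 6: x = 48
step 7: x = 60
The first disagreement with the log is at step 7, where the value should be x = 60.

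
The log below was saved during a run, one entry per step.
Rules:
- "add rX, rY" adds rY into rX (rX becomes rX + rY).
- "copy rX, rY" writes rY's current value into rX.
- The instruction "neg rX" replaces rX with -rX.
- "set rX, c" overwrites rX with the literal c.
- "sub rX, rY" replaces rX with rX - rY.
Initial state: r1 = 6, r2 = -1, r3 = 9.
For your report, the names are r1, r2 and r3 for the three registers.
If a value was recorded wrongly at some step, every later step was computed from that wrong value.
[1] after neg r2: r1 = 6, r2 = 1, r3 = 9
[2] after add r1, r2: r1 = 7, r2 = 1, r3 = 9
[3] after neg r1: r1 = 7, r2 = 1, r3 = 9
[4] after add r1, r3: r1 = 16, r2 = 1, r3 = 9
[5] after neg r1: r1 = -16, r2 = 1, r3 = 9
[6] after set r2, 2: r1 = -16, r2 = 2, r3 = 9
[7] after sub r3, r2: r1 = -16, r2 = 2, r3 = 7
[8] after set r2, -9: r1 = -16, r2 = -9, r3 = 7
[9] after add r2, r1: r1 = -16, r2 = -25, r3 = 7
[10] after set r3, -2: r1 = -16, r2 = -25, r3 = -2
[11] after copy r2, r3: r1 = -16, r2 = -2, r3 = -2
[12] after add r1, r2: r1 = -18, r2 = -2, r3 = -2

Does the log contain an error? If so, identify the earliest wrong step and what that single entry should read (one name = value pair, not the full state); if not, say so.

step 1: r2 = -(-1) = 1 -> agrees with the log
step 2: r1 = 6 + 1 = 7 -> agrees with the log
step 3: r1 = -(7) = -7 -> not what was recorded
First incorrect step: 3; the correct value is r1 = -7.

step 3, r1 = -7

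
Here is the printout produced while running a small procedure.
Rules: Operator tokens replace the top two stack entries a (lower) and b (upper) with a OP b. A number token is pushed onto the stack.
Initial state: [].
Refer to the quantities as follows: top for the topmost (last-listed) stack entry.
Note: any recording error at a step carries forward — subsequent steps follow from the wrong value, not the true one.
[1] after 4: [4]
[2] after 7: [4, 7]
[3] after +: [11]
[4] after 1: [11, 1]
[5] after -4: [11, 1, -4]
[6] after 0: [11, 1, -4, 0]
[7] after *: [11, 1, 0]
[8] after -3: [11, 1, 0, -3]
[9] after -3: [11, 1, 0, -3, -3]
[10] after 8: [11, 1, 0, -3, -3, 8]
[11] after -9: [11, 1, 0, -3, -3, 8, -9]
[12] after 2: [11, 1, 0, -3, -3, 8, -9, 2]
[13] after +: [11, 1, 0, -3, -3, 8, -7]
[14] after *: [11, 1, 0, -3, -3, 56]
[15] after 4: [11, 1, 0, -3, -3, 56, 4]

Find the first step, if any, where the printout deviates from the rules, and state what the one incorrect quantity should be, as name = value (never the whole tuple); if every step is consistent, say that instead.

step 14, top = -56

step 1: push 4: top = 4 -> same as recorded
step 2: push 7: top = 7 -> checks out
step 3: 4 + 7 = 11 -> confirmed correct
step 4: push 1: top = 1 -> agrees with the printout
step 5: push -4: top = -4 -> consistent with the printout
step 6: push 0: top = 0 -> in agreement
step 7: -4 * 0 = 0 -> checks out
step 8: push -3: top = -3 -> confirmed correct
step 9: push -3: top = -3 -> checks out
step 10: push 8: top = 8 -> in agreement
step 11: push -9: top = -9 -> agrees with the printout
step 12: push 2: top = 2 -> in agreement
step 13: -9 + 2 = -7 -> same as recorded
step 14: 8 * -7 = -56 -> a discrepancy with the printout
That makes step 14 the first incorrect line — top = -56 is what it should show.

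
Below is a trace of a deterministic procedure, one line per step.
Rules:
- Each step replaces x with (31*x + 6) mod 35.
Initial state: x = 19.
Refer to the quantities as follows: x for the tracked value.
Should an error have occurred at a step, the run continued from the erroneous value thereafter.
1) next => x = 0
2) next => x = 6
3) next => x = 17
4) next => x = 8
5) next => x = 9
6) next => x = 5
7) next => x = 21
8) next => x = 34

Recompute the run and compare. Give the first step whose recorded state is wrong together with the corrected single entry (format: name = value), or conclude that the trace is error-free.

step 8, x = 27

Recomputing the run from the initial state:
step 1: x = 0
step 2: x = 6
step 3: x = 17
step 4: x = 8
step 5: x = 9
step 6: x = 5
step 7: x = 21
step 8: x = 27
The first disagreement with the trace is at step 8, where the value should be x = 27.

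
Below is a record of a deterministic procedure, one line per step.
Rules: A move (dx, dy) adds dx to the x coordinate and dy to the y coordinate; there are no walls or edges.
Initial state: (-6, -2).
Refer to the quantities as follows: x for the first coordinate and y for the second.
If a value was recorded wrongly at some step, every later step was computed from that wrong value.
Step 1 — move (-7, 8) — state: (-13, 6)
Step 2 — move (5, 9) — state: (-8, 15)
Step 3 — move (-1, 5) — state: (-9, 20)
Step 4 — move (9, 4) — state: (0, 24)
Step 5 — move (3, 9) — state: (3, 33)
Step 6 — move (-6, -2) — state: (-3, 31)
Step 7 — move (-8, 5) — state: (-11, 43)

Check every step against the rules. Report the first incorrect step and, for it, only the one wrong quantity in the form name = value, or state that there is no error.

step 7, y = 36

Step 1: x = -6 + (-7) = -13, y = -2 + (8) = 6 — consistent with the record.
Step 2: x = -13 + (5) = -8, y = 6 + (9) = 15 — checks out.
Step 3: x = -8 + (-1) = -9, y = 15 + (5) = 20 — agrees with the record.
Step 4: x = -9 + (9) = 0, y = 20 + (4) = 24 — checks out.
Step 5: x = 0 + (3) = 3, y = 24 + (9) = 33 — in agreement.
Step 6: x = 3 + (-6) = -3, y = 33 + (-2) = 31 — matches.
Step 7: x = -3 + (-8) = -11, y = 31 + (5) = 36 — the record disagrees here.
Step 7 is the first one off; corrected, y = 36.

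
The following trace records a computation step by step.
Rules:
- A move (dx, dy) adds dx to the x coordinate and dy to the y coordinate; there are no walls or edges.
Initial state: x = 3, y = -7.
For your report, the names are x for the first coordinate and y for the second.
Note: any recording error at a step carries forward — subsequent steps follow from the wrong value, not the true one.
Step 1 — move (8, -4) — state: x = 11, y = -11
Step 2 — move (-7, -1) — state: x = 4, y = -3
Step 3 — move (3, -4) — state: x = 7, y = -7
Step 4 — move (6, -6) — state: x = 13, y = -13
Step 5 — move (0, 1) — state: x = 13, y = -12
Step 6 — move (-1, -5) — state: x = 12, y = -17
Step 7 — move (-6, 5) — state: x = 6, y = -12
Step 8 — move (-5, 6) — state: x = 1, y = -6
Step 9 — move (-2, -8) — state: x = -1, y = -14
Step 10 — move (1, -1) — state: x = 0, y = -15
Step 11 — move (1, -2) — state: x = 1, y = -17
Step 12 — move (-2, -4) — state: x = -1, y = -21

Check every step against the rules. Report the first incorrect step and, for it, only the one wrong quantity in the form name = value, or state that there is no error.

step 2, y = -12

Step 1: x = 3 + (8) = 11, y = -7 + (-4) = -11 — checks out.
Step 2: x = 11 + (-7) = 4, y = -11 + (-1) = -12 — the trace has a different value.
First deviation found at step 2; the corrected entry is y = -12.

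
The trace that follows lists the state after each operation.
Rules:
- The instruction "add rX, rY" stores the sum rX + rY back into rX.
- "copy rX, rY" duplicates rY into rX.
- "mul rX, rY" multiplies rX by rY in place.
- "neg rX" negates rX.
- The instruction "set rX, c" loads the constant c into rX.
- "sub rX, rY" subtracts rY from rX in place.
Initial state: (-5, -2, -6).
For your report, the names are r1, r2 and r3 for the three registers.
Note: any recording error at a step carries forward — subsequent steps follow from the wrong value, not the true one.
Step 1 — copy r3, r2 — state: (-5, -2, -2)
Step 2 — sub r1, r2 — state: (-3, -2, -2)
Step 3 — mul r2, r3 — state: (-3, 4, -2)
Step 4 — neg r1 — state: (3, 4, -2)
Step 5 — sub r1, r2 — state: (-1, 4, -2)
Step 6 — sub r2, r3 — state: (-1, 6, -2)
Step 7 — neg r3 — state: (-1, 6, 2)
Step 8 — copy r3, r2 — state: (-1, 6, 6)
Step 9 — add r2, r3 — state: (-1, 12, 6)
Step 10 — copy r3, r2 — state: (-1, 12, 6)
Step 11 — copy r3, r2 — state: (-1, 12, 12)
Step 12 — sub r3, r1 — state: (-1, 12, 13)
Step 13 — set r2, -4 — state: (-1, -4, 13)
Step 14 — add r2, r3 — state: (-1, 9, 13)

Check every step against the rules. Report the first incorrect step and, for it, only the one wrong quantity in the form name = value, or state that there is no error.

Step 1: r3 = -2 — same as recorded.
Step 2: r1 = -5 - -2 = -3 — checks out.
Step 3: r2 = -2 * -2 = 4 — agrees with the trace.
Step 4: r1 = -(-3) = 3 — consistent with the trace.
Step 5: r1 = 3 - 4 = -1 — exactly as logged.
Step 6: r2 = 4 - -2 = 6 — checks out.
Step 7: r3 = -(-2) = 2 — confirmed correct.
Step 8: r3 = 6 — no discrepancy.
Step 9: r2 = 6 + 6 = 12 — in agreement.
Step 10: r3 = 12 — the trace has a different value.
The audit stops at step 10: the recorded entry is wrong and should be r3 = 12.

step 10, r3 = 12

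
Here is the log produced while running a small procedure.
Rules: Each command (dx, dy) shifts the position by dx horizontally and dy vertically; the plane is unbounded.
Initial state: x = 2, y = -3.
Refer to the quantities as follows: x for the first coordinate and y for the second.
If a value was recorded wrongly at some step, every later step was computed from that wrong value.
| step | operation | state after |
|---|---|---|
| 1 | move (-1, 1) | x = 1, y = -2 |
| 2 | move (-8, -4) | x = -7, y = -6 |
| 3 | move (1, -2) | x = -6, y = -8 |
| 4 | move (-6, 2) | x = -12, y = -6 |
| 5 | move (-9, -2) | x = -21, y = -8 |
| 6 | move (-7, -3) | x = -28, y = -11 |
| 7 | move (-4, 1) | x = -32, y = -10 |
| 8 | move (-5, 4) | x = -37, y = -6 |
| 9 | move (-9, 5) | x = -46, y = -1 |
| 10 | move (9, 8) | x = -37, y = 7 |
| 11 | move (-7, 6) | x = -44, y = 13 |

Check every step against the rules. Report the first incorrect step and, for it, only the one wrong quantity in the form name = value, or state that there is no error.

no error

step 1: x = 2 + (-1) = 1, y = -3 + (1) = -2 -> in agreement
step 2: x = 1 + (-8) = -7, y = -2 + (-4) = -6 -> same as recorded
step 3: x = -7 + (1) = -6, y = -6 + (-2) = -8 -> verified
step 4: x = -6 + (-6) = -12, y = -8 + (2) = -6 -> checks out
step 5: x = -12 + (-9) = -21, y = -6 + (-2) = -8 -> agrees with the log
step 6: x = -21 + (-7) = -28, y = -8 + (-3) = -11 -> matches
step 7: x = -28 + (-4) = -32, y = -11 + (1) = -10 -> verified
step 8: x = -32 + (-5) = -37, y = -10 + (4) = -6 -> no discrepancy
step 9: x = -37 + (-9) = -46, y = -6 + (5) = -1 -> checks out
step 10: x = -46 + (9) = -37, y = -1 + (8) = 7 -> matches
step 11: x = -37 + (-7) = -44, y = 7 + (6) = 13 -> matches
The whole run recomputes cleanly — no discrepancies.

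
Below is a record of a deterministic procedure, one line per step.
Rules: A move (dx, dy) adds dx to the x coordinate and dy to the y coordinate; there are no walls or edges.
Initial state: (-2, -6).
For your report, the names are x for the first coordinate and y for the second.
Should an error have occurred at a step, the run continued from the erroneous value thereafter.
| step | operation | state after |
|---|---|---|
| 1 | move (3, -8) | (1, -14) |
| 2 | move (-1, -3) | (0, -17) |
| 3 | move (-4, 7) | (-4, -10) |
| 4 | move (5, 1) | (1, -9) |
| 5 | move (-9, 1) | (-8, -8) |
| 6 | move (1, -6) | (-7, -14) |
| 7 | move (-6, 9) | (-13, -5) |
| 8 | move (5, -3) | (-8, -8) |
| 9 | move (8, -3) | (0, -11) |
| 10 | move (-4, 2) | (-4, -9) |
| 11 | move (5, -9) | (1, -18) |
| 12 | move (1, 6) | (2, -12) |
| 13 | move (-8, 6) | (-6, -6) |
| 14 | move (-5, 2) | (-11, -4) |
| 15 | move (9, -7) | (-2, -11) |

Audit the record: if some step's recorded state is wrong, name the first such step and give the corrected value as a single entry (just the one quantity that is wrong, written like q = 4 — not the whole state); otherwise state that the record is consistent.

step 1: x = -2 + (3) = 1, y = -6 + (-8) = -14 -> same as recorded
step 2: x = 1 + (-1) = 0, y = -14 + (-3) = -17 -> matches
step 3: x = 0 + (-4) = -4, y = -17 + (7) = -10 -> consistent with the record
step 4: x = -4 + (5) = 1, y = -10 + (1) = -9 -> agrees with the record
step 5: x = 1 + (-9) = -8, y = -9 + (1) = -8 -> exactly as logged
step 6: x = -8 + (1) = -7, y = -8 + (-6) = -14 -> in agreement
step 7: x = -7 + (-6) = -13, y = -14 + (9) = -5 -> matches
step 8: x = -13 + (5) = -8, y = -5 + (-3) = -8 -> matches
step 9: x = -8 + (8) = 0, y = -8 + (-3) = -11 -> exactly as logged
step 10: x = 0 + (-4) = -4, y = -11 + (2) = -9 -> matches
step 11: x = -4 + (5) = 1, y = -9 + (-9) = -18 -> agrees with the record
step 12: x = 1 + (1) = 2, y = -18 + (6) = -12 -> consistent with the record
step 13: x = 2 + (-8) = -6, y = -12 + (6) = -6 -> matches
step 14: x = -6 + (-5) = -11, y = -6 + (2) = -4 -> consistent with the record
step 15: x = -11 + (9) = -2, y = -4 + (-7) = -11 -> in agreement
The whole run recomputes cleanly — no discrepancies.

no error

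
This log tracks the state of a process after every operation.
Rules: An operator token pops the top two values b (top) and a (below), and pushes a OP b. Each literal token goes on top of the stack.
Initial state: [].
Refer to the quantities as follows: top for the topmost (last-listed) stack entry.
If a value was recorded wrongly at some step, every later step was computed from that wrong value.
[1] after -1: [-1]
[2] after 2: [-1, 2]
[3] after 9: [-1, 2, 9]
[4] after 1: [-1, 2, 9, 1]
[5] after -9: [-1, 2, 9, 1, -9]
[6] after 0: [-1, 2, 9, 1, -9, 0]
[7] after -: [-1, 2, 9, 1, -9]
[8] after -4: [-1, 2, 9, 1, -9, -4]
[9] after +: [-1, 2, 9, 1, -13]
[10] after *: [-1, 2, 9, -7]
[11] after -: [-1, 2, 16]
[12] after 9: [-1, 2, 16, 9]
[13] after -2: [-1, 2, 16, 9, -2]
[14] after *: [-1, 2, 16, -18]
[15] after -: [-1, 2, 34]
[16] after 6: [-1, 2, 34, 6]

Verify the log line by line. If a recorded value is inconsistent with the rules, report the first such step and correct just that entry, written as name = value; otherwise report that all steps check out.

step 10, top = -13

step 1: push -1: top = -1 -> exactly as logged
step 2: push 2: top = 2 -> agrees with the log
step 3: push 9: top = 9 -> in agreement
step 4: push 1: top = 1 -> checks out
step 5: push -9: top = -9 -> in agreement
step 6: push 0: top = 0 -> confirmed correct
step 7: -9 - 0 = -9 -> exactly as logged
step 8: push -4: top = -4 -> confirmed correct
step 9: -9 + -4 = -13 -> in agreement
step 10: 1 * -13 = -13 -> the entry is off here
Step 10 is the first one off; corrected, top = -13.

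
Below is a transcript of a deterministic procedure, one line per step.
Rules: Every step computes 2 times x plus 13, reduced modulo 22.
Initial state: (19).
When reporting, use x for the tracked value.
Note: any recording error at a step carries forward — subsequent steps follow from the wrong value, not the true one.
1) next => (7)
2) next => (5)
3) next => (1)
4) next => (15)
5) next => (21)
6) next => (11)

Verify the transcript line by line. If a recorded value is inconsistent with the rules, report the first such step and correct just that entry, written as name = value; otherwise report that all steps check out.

Recomputing the run from the initial state:
step 1: x = 7
step 2: x = 5
step 3: x = 1
step 4: x = 15
step 5: x = 21
step 6: x = 11
This matches the transcript at every step.

no error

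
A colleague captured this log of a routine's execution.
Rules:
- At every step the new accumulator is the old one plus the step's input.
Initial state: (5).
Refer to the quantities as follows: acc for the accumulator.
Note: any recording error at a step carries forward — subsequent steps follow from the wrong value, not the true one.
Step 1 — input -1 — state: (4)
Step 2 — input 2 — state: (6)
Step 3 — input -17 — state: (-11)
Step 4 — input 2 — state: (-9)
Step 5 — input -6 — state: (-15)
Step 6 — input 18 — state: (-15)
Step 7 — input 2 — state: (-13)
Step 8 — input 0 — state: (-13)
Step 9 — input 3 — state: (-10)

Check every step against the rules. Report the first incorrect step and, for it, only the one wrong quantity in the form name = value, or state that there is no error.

Recomputing the run from the initial state:
step 1: acc = 4
step 2: acc = 6
step 3: acc = -11
step 4: acc = -9
step 5: acc = -15
step 6: acc = 3
step 7: acc = 5
step 8: acc = 5
step 9: acc = 8
The first disagreement with the log is at step 6, where the value should be acc = 3.

step 6, acc = 3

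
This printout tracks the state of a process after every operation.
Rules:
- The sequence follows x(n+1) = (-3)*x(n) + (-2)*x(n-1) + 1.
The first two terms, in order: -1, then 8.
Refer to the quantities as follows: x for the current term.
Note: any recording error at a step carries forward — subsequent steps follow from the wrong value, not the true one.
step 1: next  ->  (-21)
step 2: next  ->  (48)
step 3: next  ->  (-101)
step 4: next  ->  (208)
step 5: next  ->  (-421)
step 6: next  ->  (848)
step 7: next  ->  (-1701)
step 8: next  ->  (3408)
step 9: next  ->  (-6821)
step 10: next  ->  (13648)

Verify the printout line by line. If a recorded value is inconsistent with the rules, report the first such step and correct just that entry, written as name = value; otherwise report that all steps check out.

Step 1: x = -3*(8) + (-2)*(-1) + (1) = -21 — matches.
Step 2: x = -3*(-21) + (-2)*(8) + (1) = 48 — exactly as logged.
Step 3: x = -3*(48) + (-2)*(-21) + (1) = -101 — checks out.
Step 4: x = -3*(-101) + (-2)*(48) + (1) = 208 — in agreement.
Step 5: x = -3*(208) + (-2)*(-101) + (1) = -421 — no discrepancy.
Step 6: x = -3*(-421) + (-2)*(208) + (1) = 848 — confirmed correct.
Step 7: x = -3*(848) + (-2)*(-421) + (1) = -1701 — confirmed correct.
Step 8: x = -3*(-1701) + (-2)*(848) + (1) = 3408 — in agreement.
Step 9: x = -3*(3408) + (-2)*(-1701) + (1) = -6821 — confirmed correct.
Step 10: x = -3*(-6821) + (-2)*(3408) + (1) = 13648 — same as recorded.
Every step is consistent.

no error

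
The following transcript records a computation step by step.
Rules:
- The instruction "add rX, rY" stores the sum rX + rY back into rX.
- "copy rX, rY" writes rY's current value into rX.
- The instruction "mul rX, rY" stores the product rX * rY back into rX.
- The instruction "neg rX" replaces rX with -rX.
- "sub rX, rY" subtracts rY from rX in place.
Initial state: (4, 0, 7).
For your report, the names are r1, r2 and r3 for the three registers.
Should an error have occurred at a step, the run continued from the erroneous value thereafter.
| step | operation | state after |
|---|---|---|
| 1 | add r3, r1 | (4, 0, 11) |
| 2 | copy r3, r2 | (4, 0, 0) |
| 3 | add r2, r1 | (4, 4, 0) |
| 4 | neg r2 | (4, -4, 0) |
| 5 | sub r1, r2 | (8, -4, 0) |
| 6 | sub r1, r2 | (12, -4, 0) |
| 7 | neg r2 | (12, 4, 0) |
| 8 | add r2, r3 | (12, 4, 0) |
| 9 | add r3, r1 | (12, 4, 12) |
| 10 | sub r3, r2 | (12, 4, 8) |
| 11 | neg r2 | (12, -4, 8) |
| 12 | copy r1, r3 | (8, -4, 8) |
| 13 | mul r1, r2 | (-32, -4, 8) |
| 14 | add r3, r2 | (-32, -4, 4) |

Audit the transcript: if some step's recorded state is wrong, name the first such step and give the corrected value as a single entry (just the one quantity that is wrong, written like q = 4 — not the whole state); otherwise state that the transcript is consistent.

1. r3 = 7 + 4 = 11 (in agreement)
2. r3 = 0 (checks out)
3. r2 = 0 + 4 = 4 (matches)
4. r2 = -(4) = -4 (in agreement)
5. r1 = 4 - -4 = 8 (agrees with the transcript)
6. r1 = 8 - -4 = 12 (confirmed correct)
7. r2 = -(-4) = 4 (checks out)
8. r2 = 4 + 0 = 4 (checks out)
9. r3 = 0 + 12 = 12 (matches)
10. r3 = 12 - 4 = 8 (agrees with the transcript)
11. r2 = -(4) = -4 (confirmed correct)
12. r1 = 8 (no discrepancy)
13. r1 = 8 * -4 = -32 (in agreement)
14. r3 = 8 + -4 = 4 (matches)
All entries verified; no error found.

no error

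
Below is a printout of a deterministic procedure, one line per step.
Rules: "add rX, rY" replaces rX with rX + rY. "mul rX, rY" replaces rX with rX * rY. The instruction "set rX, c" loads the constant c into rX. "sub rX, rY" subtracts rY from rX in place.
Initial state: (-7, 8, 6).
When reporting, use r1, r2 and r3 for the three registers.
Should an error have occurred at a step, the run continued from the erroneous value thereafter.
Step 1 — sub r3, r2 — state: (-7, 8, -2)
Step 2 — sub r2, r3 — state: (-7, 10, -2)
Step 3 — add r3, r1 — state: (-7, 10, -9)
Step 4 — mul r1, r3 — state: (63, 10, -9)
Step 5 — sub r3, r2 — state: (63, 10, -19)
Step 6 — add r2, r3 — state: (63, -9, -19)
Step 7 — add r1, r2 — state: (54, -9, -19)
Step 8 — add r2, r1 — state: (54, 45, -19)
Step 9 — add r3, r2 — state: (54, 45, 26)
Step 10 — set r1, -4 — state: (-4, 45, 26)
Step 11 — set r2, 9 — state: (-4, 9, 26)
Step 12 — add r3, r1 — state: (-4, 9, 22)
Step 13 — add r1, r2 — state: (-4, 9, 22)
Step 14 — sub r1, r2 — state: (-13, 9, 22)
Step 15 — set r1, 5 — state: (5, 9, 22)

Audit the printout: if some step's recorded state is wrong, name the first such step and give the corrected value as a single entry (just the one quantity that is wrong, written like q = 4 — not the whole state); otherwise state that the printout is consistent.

Step 1: r3 = 6 - 8 = -2 — matches.
Step 2: r2 = 8 - -2 = 10 — no discrepancy.
Step 3: r3 = -2 + -7 = -9 — verified.
Step 4: r1 = -7 * -9 = 63 — exactly as logged.
Step 5: r3 = -9 - 10 = -19 — no discrepancy.
Step 6: r2 = 10 + -19 = -9 — confirmed correct.
Step 7: r1 = 63 + -9 = 54 — no discrepancy.
Step 8: r2 = -9 + 54 = 45 — checks out.
Step 9: r3 = -19 + 45 = 26 — matches.
Step 10: r1 = -4 — verified.
Step 11: r2 = 9 — checks out.
Step 12: r3 = 26 + -4 = 22 — checks out.
Step 13: r1 = -4 + 9 = 5 — the recorded entry deviates here.
Step 13 is the first one off; corrected, r1 = 5.

step 13, r1 = 5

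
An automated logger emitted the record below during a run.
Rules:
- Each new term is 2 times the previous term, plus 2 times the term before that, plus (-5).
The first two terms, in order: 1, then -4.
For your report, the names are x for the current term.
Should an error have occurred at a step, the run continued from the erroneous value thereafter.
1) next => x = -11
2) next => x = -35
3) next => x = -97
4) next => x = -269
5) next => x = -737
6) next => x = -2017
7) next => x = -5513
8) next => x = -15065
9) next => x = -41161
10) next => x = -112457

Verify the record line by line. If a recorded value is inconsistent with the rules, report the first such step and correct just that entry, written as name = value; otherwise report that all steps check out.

no error

Step 1: x = 2*(-4) + (2)*(1) + (-5) = -11 — agrees with the record.
Step 2: x = 2*(-11) + (2)*(-4) + (-5) = -35 — consistent with the record.
Step 3: x = 2*(-35) + (2)*(-11) + (-5) = -97 — confirmed correct.
Step 4: x = 2*(-97) + (2)*(-35) + (-5) = -269 — checks out.
Step 5: x = 2*(-269) + (2)*(-97) + (-5) = -737 — exactly as logged.
Step 6: x = 2*(-737) + (2)*(-269) + (-5) = -2017 — same as recorded.
Step 7: x = 2*(-2017) + (2)*(-737) + (-5) = -5513 — exactly as logged.
Step 8: x = 2*(-5513) + (2)*(-2017) + (-5) = -15065 — matches.
Step 9: x = 2*(-15065) + (2)*(-5513) + (-5) = -41161 — same as recorded.
Step 10: x = 2*(-41161) + (2)*(-15065) + (-5) = -112457 — matches.
All entries verified; no error found.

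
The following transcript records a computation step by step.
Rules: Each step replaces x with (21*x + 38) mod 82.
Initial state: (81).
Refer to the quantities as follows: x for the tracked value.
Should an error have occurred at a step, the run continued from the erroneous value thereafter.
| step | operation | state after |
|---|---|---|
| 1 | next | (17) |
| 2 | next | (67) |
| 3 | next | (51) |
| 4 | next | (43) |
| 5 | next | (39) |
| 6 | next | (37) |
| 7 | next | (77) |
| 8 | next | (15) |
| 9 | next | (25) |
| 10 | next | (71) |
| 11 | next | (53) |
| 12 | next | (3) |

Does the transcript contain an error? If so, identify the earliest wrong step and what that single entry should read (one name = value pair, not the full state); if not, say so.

no error

Recomputing the run from the initial state:
step 1: x = 17
step 2: x = 67
step 3: x = 51
step 4: x = 43
step 5: x = 39
step 6: x = 37
step 7: x = 77
step 8: x = 15
step 9: x = 25
step 10: x = 71
step 11: x = 53
step 12: x = 3
This matches the transcript at every step.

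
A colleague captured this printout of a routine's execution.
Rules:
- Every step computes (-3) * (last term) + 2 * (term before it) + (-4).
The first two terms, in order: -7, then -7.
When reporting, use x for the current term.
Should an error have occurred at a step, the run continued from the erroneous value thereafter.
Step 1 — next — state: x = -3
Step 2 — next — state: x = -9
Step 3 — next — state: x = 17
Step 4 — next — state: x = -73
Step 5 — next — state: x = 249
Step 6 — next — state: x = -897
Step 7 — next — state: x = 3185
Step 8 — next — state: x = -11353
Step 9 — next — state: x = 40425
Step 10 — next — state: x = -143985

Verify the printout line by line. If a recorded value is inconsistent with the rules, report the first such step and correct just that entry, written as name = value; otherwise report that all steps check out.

Recomputing the run from the initial state:
step 1: x = 3
step 2: x = -27
step 3: x = 83
step 4: x = -307
step 5: x = 1083
step 6: x = -3867
step 7: x = 13763
step 8: x = -49027
step 9: x = 174603
step 10: x = -621867
The first disagreement with the printout is at step 1, where the value should be x = 3.

step 1, x = 3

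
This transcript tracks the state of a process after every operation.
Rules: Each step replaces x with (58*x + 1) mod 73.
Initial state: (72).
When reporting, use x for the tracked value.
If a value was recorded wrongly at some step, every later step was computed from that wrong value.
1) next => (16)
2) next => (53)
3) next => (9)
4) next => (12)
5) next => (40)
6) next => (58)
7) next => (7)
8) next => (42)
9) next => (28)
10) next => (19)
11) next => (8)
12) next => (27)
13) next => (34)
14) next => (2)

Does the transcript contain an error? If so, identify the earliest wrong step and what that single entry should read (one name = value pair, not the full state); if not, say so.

1. x = (58*72 + 1) mod 73 = 16 (agrees with the transcript)
2. x = (58*16 + 1) mod 73 = 53 (matches)
3. x = (58*53 + 1) mod 73 = 9 (consistent with the transcript)
4. x = (58*9 + 1) mod 73 = 12 (consistent with the transcript)
5. x = (58*12 + 1) mod 73 = 40 (agrees with the transcript)
6. x = (58*40 + 1) mod 73 = 58 (same as recorded)
7. x = (58*58 + 1) mod 73 = 7 (no discrepancy)
8. x = (58*7 + 1) mod 73 = 42 (same as recorded)
9. x = (58*42 + 1) mod 73 = 28 (checks out)
10. x = (58*28 + 1) mod 73 = 19 (verified)
11. x = (58*19 + 1) mod 73 = 8 (agrees with the transcript)
12. x = (58*8 + 1) mod 73 = 27 (agrees with the transcript)
13. x = (58*27 + 1) mod 73 = 34 (matches)
14. x = (58*34 + 1) mod 73 = 2 (verified)
Each recorded entry agrees with the recomputation.

no error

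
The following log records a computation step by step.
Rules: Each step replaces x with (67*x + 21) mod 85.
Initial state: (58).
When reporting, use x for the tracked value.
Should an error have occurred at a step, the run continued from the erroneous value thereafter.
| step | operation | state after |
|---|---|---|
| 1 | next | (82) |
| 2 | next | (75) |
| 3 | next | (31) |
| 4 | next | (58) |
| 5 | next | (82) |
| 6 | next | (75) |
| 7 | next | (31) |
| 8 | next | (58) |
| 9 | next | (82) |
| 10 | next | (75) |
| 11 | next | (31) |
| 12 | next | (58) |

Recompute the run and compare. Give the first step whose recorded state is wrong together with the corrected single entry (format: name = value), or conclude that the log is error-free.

no error

1. x = (67*58 + 21) mod 85 = 82 (no discrepancy)
2. x = (67*82 + 21) mod 85 = 75 (agrees with the log)
3. x = (67*75 + 21) mod 85 = 31 (matches)
4. x = (67*31 + 21) mod 85 = 58 (confirmed correct)
5. x = (67*58 + 21) mod 85 = 82 (agrees with the log)
6. x = (67*82 + 21) mod 85 = 75 (same as recorded)
7. x = (67*75 + 21) mod 85 = 31 (checks out)
8. x = (67*31 + 21) mod 85 = 58 (exactly as logged)
9. x = (67*58 + 21) mod 85 = 82 (checks out)
10. x = (67*82 + 21) mod 85 = 75 (matches)
11. x = (67*75 + 21) mod 85 = 31 (matches)
12. x = (67*31 + 21) mod 85 = 58 (verified)
The recomputation confirms every line.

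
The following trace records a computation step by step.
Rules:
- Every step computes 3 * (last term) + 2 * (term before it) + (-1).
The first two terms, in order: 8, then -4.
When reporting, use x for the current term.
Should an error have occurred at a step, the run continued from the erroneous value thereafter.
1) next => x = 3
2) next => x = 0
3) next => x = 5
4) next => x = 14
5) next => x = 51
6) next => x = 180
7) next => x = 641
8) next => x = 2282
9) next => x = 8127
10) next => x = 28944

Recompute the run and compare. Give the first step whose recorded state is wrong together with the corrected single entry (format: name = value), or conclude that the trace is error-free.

step 1: x = 3*(-4) + (2)*(8) + (-1) = 3 -> consistent with the trace
step 2: x = 3*(3) + (2)*(-4) + (-1) = 0 -> matches
step 3: x = 3*(0) + (2)*(3) + (-1) = 5 -> agrees with the trace
step 4: x = 3*(5) + (2)*(0) + (-1) = 14 -> no discrepancy
step 5: x = 3*(14) + (2)*(5) + (-1) = 51 -> matches
step 6: x = 3*(51) + (2)*(14) + (-1) = 180 -> checks out
step 7: x = 3*(180) + (2)*(51) + (-1) = 641 -> same as recorded
step 8: x = 3*(641) + (2)*(180) + (-1) = 2282 -> agrees with the trace
step 9: x = 3*(2282) + (2)*(641) + (-1) = 8127 -> consistent with the trace
step 10: x = 3*(8127) + (2)*(2282) + (-1) = 28944 -> consistent with the trace
Nothing is out of place; the run is error-free.

no error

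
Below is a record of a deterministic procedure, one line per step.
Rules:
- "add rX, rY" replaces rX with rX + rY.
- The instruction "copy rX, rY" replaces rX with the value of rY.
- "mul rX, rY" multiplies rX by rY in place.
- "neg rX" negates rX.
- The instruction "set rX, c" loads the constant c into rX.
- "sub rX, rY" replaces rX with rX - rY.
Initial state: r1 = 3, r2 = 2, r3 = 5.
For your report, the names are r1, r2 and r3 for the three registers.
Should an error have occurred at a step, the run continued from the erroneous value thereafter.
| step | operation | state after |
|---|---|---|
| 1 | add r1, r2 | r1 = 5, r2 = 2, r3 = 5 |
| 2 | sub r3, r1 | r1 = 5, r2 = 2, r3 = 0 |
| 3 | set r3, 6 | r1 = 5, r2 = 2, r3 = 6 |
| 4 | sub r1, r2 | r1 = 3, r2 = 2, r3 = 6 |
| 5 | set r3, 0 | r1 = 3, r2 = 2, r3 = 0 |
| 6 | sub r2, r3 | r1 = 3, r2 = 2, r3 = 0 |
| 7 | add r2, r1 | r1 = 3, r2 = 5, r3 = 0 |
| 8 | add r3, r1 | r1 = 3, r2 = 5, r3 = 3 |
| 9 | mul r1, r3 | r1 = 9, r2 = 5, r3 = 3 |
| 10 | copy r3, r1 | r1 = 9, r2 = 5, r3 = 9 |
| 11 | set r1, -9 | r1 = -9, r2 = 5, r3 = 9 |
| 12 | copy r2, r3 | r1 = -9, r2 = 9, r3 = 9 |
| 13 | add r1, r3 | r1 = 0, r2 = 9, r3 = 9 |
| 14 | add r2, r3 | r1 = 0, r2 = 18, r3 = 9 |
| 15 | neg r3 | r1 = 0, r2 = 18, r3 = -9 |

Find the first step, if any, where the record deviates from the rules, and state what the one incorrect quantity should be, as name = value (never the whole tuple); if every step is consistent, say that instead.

no error

1. r1 = 3 + 2 = 5 (no discrepancy)
2. r3 = 5 - 5 = 0 (exactly as logged)
3. r3 = 6 (checks out)
4. r1 = 5 - 2 = 3 (matches)
5. r3 = 0 (confirmed correct)
6. r2 = 2 - 0 = 2 (agrees with the record)
7. r2 = 2 + 3 = 5 (checks out)
8. r3 = 0 + 3 = 3 (agrees with the record)
9. r1 = 3 * 3 = 9 (exactly as logged)
10. r3 = 9 (confirmed correct)
11. r1 = -9 (exactly as logged)
12. r2 = 9 (agrees with the record)
13. r1 = -9 + 9 = 0 (confirmed correct)
14. r2 = 9 + 9 = 18 (no discrepancy)
15. r3 = -(9) = -9 (agrees with the record)
The recomputation confirms every line.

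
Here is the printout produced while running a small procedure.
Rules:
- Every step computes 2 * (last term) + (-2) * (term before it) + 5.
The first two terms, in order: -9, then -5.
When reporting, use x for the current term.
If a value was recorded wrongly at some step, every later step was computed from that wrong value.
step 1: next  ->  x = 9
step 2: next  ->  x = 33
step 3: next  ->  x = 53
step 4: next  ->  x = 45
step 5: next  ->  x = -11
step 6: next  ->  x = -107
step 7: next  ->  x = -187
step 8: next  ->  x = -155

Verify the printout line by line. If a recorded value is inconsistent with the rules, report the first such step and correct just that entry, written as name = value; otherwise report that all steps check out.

Recomputing the run from the initial state:
step 1: x = 13
step 2: x = 41
step 3: x = 61
step 4: x = 45
step 5: x = -27
step 6: x = -139
step 7: x = -219
step 8: x = -155
The first disagreement with the printout is at step 1, where the value should be x = 13.

step 1, x = 13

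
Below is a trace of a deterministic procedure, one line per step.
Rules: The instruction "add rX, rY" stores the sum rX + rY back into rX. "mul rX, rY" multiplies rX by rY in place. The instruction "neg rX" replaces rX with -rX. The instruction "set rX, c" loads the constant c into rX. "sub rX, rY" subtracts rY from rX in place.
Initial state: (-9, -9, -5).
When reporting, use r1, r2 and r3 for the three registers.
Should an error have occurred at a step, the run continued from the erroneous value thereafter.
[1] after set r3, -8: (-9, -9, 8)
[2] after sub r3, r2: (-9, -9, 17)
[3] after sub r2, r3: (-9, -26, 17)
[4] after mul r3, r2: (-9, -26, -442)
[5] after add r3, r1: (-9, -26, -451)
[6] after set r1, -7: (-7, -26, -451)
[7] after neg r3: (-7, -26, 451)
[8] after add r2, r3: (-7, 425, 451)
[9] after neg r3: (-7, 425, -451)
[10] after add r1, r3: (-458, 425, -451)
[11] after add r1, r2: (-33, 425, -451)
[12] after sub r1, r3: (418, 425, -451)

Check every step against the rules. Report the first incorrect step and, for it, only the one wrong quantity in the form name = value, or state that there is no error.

step 1, r3 = -8

Recomputing the run from the initial state:
step 1: r1 = -9, r2 = -9, r3 = -8
step 2: r1 = -9, r2 = -9, r3 = 1
step 3: r1 = -9, r2 = -10, r3 = 1
step 4: r1 = -9, r2 = -10, r3 = -10
step 5: r1 = -9, r2 = -10, r3 = -19
step 6: r1 = -7, r2 = -10, r3 = -19
step 7: r1 = -7, r2 = -10, r3 = 19
step 8: r1 = -7, r2 = 9, r3 = 19
step 9: r1 = -7, r2 = 9, r3 = -19
step 10: r1 = -26, r2 = 9, r3 = -19
step 11: r1 = -17, r2 = 9, r3 = -19
step 12: r1 = 2, r2 = 9, r3 = -19
The first disagreement with the trace is at step 1, where the value should be r3 = -8.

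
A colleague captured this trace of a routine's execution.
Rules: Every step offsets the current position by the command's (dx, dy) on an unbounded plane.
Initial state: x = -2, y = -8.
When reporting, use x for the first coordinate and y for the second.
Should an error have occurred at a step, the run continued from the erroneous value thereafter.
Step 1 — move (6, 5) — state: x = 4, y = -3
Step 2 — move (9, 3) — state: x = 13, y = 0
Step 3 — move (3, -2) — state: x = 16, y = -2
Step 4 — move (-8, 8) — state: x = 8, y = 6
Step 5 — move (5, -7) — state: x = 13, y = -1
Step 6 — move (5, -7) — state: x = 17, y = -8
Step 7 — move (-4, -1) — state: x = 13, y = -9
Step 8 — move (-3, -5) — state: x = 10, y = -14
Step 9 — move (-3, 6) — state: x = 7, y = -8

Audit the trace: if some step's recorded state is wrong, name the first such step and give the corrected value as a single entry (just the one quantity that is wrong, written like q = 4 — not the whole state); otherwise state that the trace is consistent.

step 6, x = 18

Recomputing the run from the initial state:
step 1: x = 4, y = -3
step 2: x = 13, y = 0
step 3: x = 16, y = -2
step 4: x = 8, y = 6
step 5: x = 13, y = -1
step 6: x = 18, y = -8
step 7: x = 14, y = -9
step 8: x = 11, y = -14
step 9: x = 8, y = -8
The first disagreement with the trace is at step 6, where the value should be x = 18.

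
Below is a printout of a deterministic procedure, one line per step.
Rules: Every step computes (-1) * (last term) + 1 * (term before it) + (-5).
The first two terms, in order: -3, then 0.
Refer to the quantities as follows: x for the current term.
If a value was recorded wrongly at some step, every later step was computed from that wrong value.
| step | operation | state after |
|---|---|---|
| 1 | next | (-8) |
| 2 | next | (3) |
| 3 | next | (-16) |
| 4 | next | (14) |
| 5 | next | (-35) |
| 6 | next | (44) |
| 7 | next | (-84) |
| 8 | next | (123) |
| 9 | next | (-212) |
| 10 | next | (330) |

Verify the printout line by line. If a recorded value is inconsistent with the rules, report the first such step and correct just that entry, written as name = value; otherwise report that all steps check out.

Recomputing the run from the initial state:
step 1: x = -8
step 2: x = 3
step 3: x = -16
step 4: x = 14
step 5: x = -35
step 6: x = 44
step 7: x = -84
step 8: x = 123
step 9: x = -212
step 10: x = 330
This matches the printout at every step.

no error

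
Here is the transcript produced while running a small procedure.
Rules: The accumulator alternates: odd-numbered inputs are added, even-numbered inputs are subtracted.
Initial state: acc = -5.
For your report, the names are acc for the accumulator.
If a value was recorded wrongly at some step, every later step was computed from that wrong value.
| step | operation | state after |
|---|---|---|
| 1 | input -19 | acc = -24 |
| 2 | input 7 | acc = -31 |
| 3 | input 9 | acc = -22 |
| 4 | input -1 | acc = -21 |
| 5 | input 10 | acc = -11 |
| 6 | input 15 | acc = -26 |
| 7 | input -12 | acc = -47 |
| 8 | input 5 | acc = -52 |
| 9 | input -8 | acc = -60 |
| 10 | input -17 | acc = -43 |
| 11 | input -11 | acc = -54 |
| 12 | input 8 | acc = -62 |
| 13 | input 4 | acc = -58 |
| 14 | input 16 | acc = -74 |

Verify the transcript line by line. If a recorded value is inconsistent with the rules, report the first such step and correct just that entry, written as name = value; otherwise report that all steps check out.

Recomputing the run from the initial state:
step 1: acc = -24
step 2: acc = -31
step 3: acc = -22
step 4: acc = -21
step 5: acc = -11
step 6: acc = -26
step 7: acc = -38
step 8: acc = -43
step 9: acc = -51
step 10: acc = -34
step 11: acc = -45
step 12: acc = -53
step 13: acc = -49
step 14: acc = -65
The first disagreement with the transcript is at step 7, where the value should be acc = -38.

step 7, acc = -38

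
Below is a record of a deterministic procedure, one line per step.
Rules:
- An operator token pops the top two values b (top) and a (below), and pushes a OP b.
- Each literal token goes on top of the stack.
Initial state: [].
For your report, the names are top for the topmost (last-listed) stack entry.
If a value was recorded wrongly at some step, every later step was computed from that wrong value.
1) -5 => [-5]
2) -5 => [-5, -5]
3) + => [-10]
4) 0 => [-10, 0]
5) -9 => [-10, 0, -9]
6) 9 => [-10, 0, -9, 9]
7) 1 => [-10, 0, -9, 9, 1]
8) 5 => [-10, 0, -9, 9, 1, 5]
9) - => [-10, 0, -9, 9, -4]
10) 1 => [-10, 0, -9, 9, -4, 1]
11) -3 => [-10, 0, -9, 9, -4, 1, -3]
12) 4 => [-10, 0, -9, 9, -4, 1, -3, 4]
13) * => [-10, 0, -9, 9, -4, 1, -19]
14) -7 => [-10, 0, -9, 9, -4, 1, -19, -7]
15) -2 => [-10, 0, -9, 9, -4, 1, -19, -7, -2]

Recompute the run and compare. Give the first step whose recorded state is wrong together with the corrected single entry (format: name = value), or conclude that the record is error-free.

step 13, top = -12

step 1: push -5: top = -5 -> exactly as logged
step 2: push -5: top = -5 -> exactly as logged
step 3: -5 + -5 = -10 -> no discrepancy
step 4: push 0: top = 0 -> checks out
step 5: push -9: top = -9 -> confirmed correct
step 6: push 9: top = 9 -> confirmed correct
step 7: push 1: top = 1 -> consistent with the record
step 8: push 5: top = 5 -> verified
step 9: 1 - 5 = -4 -> consistent with the record
step 10: push 1: top = 1 -> consistent with the record
step 11: push -3: top = -3 -> no discrepancy
step 12: push 4: top = 4 -> agrees with the record
step 13: -3 * 4 = -12 -> the record disagrees here
So the first discrepancy is step 13, where the right value is top = -12.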